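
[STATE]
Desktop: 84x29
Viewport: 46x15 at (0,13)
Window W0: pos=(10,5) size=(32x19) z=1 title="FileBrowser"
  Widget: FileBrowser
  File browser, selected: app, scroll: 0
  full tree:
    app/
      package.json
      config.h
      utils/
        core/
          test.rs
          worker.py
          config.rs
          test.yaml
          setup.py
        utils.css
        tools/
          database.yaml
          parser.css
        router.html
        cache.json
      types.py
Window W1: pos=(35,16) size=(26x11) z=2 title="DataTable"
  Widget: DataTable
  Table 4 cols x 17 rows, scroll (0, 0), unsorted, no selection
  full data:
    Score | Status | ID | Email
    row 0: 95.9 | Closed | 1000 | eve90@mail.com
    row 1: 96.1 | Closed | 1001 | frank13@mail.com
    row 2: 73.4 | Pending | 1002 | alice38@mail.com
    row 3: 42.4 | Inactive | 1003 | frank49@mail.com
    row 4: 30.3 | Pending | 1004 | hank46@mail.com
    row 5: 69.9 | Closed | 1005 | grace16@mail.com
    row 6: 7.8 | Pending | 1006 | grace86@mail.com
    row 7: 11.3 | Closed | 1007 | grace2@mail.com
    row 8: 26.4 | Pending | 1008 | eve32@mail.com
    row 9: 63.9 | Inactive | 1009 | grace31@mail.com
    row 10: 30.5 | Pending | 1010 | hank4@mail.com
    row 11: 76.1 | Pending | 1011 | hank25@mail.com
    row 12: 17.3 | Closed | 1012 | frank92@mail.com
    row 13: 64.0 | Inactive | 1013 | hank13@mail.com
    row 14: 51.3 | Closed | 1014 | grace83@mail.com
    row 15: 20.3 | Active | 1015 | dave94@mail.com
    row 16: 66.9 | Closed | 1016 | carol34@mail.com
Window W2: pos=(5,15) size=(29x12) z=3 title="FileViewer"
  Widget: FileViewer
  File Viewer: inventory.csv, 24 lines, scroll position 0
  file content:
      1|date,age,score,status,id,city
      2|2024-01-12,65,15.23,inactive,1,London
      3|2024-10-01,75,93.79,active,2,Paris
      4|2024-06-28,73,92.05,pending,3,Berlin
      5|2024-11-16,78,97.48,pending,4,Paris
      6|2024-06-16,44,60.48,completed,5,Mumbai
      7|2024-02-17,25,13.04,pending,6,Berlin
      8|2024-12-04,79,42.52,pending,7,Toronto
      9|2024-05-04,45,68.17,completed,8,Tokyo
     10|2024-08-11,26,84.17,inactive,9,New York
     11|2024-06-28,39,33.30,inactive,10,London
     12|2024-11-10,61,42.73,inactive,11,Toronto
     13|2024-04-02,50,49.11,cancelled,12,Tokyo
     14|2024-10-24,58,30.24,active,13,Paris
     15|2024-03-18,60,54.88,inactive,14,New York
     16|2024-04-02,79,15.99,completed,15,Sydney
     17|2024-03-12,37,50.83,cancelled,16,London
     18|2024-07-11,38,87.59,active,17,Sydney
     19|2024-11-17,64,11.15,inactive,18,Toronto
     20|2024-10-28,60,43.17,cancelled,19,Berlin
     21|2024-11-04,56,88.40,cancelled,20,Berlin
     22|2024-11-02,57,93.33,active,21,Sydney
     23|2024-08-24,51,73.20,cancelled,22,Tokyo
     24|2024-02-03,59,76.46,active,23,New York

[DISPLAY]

          ┃                              ┃    
          ┃                              ┃    
     ┏━━━━━━━━━━━━━━━━━━━━━━━━━━━┓       ┃    
     ┃ FileViewer                ┃ ┏━━━━━━━━━━
     ┠───────────────────────────┨ ┃ DataTable
     ┃date,age,score,status,id,c▲┃ ┠──────────
     ┃2024-01-12,65,15.23,inacti█┃ ┃Score│Stat
     ┃2024-10-01,75,93.79,active░┃ ┃─────┼────
     ┃2024-06-28,73,92.05,pendin░┃ ┃95.9 │Clos
     ┃2024-11-16,78,97.48,pendin░┃ ┃96.1 │Clos
     ┃2024-06-16,44,60.48,comple░┃━┃73.4 │Pend
     ┃2024-02-17,25,13.04,pendin░┃ ┃42.4 │Inac
     ┃2024-12-04,79,42.52,pendin▼┃ ┃30.3 │Pend
     ┗━━━━━━━━━━━━━━━━━━━━━━━━━━━┛ ┗━━━━━━━━━━
                                              


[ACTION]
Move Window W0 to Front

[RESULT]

          ┃                              ┃    
          ┃                              ┃    
     ┏━━━━┃                              ┃    
     ┃ Fil┃                              ┃━━━━
     ┠────┃                              ┃able
     ┃date┃                              ┃────
     ┃2024┃                              ┃Stat
     ┃2024┃                              ┃────
     ┃2024┃                              ┃Clos
     ┃2024┃                              ┃Clos
     ┃2024┗━━━━━━━━━━━━━━━━━━━━━━━━━━━━━━┛Pend
     ┃2024-02-17,25,13.04,pendin░┃ ┃42.4 │Inac
     ┃2024-12-04,79,42.52,pendin▼┃ ┃30.3 │Pend
     ┗━━━━━━━━━━━━━━━━━━━━━━━━━━━┛ ┗━━━━━━━━━━
                                              


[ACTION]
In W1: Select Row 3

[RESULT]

          ┃                              ┃    
          ┃                              ┃    
     ┏━━━━┃                              ┃    
     ┃ Fil┃                              ┃━━━━
     ┠────┃                              ┃able
     ┃date┃                              ┃────
     ┃2024┃                              ┃Stat
     ┃2024┃                              ┃────
     ┃2024┃                              ┃Clos
     ┃2024┃                              ┃Clos
     ┃2024┗━━━━━━━━━━━━━━━━━━━━━━━━━━━━━━┛Pend
     ┃2024-02-17,25,13.04,pendin░┃ ┃>2.4 │Inac
     ┃2024-12-04,79,42.52,pendin▼┃ ┃30.3 │Pend
     ┗━━━━━━━━━━━━━━━━━━━━━━━━━━━┛ ┗━━━━━━━━━━
                                              


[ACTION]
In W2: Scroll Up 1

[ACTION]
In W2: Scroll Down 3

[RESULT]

          ┃                              ┃    
          ┃                              ┃    
     ┏━━━━┃                              ┃    
     ┃ Fil┃                              ┃━━━━
     ┠────┃                              ┃able
     ┃2024┃                              ┃────
     ┃2024┃                              ┃Stat
     ┃2024┃                              ┃────
     ┃2024┃                              ┃Clos
     ┃2024┃                              ┃Clos
     ┃2024┗━━━━━━━━━━━━━━━━━━━━━━━━━━━━━━┛Pend
     ┃2024-08-11,26,84.17,inacti░┃ ┃>2.4 │Inac
     ┃2024-06-28,39,33.30,inacti▼┃ ┃30.3 │Pend
     ┗━━━━━━━━━━━━━━━━━━━━━━━━━━━┛ ┗━━━━━━━━━━
                                              


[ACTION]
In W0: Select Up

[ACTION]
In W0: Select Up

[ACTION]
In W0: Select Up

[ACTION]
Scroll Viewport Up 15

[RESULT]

                                              
                                              
                                              
                                              
                                              
          ┏━━━━━━━━━━━━━━━━━━━━━━━━━━━━━━┓    
          ┃ FileBrowser                  ┃    
          ┠──────────────────────────────┨    
          ┃> [-] app/                    ┃    
          ┃    package.json              ┃    
          ┃    config.h                  ┃    
          ┃    [+] utils/                ┃    
          ┃    types.py                  ┃    
          ┃                              ┃    
          ┃                              ┃    


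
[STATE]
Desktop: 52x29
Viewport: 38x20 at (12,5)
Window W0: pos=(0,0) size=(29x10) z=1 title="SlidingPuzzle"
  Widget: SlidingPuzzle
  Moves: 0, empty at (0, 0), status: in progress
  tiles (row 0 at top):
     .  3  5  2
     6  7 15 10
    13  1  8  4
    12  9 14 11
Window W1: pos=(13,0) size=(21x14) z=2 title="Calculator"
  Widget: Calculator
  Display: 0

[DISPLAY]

─┃│ 7 │ 8 │ 9 │ ÷ │  ┃                
 ┃├───┼───┼───┼───┤  ┃                
─┃│ 4 │ 5 │ 6 │ × │  ┃                
 ┃├───┼───┼───┼───┤  ┃                
━┃│ 1 │ 2 │ 3 │ - │  ┃                
 ┃├───┼───┼───┼───┤  ┃                
 ┃│ 0 │ . │ = │ + │  ┃                
 ┃└───┴───┴───┴───┘  ┃                
 ┗━━━━━━━━━━━━━━━━━━━┛                
                                      
                                      
                                      
                                      
                                      
                                      
                                      
                                      
                                      
                                      
                                      


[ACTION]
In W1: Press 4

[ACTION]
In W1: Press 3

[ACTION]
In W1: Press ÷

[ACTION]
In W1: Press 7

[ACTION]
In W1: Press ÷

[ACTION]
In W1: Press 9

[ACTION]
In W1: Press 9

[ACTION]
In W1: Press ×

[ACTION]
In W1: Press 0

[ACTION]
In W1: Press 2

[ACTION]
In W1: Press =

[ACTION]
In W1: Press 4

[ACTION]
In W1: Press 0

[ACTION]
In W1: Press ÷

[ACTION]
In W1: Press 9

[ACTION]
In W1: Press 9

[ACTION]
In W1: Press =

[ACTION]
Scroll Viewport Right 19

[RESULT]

│ 7 │ 8 │ 9 │ ÷ │  ┃                  
├───┼───┼───┼───┤  ┃                  
│ 4 │ 5 │ 6 │ × │  ┃                  
├───┼───┼───┼───┤  ┃                  
│ 1 │ 2 │ 3 │ - │  ┃                  
├───┼───┼───┼───┤  ┃                  
│ 0 │ . │ = │ + │  ┃                  
└───┴───┴───┴───┘  ┃                  
━━━━━━━━━━━━━━━━━━━┛                  
                                      
                                      
                                      
                                      
                                      
                                      
                                      
                                      
                                      
                                      
                                      


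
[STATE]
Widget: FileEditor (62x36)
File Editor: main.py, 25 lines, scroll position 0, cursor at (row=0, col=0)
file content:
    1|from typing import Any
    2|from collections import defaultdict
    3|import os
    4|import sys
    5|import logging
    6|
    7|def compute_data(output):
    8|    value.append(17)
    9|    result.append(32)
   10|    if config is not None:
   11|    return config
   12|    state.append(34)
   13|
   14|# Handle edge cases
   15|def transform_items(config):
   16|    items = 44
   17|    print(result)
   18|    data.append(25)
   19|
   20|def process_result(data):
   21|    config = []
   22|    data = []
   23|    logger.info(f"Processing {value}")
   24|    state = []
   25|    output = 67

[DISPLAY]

█rom typing import Any                                       ▲
from collections import defaultdict                          █
import os                                                    ░
import sys                                                   ░
import logging                                               ░
                                                             ░
def compute_data(output):                                    ░
    value.append(17)                                         ░
    result.append(32)                                        ░
    if config is not None:                                   ░
    return config                                            ░
    state.append(34)                                         ░
                                                             ░
# Handle edge cases                                          ░
def transform_items(config):                                 ░
    items = 44                                               ░
    print(result)                                            ░
    data.append(25)                                          ░
                                                             ░
def process_result(data):                                    ░
    config = []                                              ░
    data = []                                                ░
    logger.info(f"Processing {value}")                       ░
    state = []                                               ░
    output = 67                                              ░
                                                             ░
                                                             ░
                                                             ░
                                                             ░
                                                             ░
                                                             ░
                                                             ░
                                                             ░
                                                             ░
                                                             ░
                                                             ▼


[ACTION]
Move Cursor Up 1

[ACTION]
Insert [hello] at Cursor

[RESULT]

hello█rom typing import Any                                  ▲
from collections import defaultdict                          █
import os                                                    ░
import sys                                                   ░
import logging                                               ░
                                                             ░
def compute_data(output):                                    ░
    value.append(17)                                         ░
    result.append(32)                                        ░
    if config is not None:                                   ░
    return config                                            ░
    state.append(34)                                         ░
                                                             ░
# Handle edge cases                                          ░
def transform_items(config):                                 ░
    items = 44                                               ░
    print(result)                                            ░
    data.append(25)                                          ░
                                                             ░
def process_result(data):                                    ░
    config = []                                              ░
    data = []                                                ░
    logger.info(f"Processing {value}")                       ░
    state = []                                               ░
    output = 67                                              ░
                                                             ░
                                                             ░
                                                             ░
                                                             ░
                                                             ░
                                                             ░
                                                             ░
                                                             ░
                                                             ░
                                                             ░
                                                             ▼


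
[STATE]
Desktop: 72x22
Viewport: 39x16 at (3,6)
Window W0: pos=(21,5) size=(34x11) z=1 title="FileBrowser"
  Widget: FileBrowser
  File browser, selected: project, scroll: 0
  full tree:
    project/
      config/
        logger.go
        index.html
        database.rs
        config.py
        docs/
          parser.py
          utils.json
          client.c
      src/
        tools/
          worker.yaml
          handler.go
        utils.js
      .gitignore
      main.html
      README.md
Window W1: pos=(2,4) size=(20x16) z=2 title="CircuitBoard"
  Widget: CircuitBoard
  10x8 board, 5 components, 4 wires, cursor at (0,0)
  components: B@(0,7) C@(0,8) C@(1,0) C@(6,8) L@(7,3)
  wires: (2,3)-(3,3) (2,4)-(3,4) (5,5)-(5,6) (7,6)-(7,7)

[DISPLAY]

──────────────────┨ FileBrowser        
   0 1 2 3 4 5 6 7┃────────────────────
0  [.]            ┃> [-] project/      
                  ┃    [+] config/     
1   C             ┃    [+] src/        
                  ┃    .gitignore      
2               · ┃    main.html       
                │ ┃    README.md       
3               · ┃                    
                  ┃━━━━━━━━━━━━━━━━━━━━
4                 ┃                    
                  ┃                    
5                 ┃                    
━━━━━━━━━━━━━━━━━━┛                    
                                       
                                       


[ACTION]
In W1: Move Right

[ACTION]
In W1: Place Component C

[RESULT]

──────────────────┨ FileBrowser        
   0 1 2 3 4 5 6 7┃────────────────────
0      [C]        ┃> [-] project/      
                  ┃    [+] config/     
1   C             ┃    [+] src/        
                  ┃    .gitignore      
2               · ┃    main.html       
                │ ┃    README.md       
3               · ┃                    
                  ┃━━━━━━━━━━━━━━━━━━━━
4                 ┃                    
                  ┃                    
5                 ┃                    
━━━━━━━━━━━━━━━━━━┛                    
                                       
                                       


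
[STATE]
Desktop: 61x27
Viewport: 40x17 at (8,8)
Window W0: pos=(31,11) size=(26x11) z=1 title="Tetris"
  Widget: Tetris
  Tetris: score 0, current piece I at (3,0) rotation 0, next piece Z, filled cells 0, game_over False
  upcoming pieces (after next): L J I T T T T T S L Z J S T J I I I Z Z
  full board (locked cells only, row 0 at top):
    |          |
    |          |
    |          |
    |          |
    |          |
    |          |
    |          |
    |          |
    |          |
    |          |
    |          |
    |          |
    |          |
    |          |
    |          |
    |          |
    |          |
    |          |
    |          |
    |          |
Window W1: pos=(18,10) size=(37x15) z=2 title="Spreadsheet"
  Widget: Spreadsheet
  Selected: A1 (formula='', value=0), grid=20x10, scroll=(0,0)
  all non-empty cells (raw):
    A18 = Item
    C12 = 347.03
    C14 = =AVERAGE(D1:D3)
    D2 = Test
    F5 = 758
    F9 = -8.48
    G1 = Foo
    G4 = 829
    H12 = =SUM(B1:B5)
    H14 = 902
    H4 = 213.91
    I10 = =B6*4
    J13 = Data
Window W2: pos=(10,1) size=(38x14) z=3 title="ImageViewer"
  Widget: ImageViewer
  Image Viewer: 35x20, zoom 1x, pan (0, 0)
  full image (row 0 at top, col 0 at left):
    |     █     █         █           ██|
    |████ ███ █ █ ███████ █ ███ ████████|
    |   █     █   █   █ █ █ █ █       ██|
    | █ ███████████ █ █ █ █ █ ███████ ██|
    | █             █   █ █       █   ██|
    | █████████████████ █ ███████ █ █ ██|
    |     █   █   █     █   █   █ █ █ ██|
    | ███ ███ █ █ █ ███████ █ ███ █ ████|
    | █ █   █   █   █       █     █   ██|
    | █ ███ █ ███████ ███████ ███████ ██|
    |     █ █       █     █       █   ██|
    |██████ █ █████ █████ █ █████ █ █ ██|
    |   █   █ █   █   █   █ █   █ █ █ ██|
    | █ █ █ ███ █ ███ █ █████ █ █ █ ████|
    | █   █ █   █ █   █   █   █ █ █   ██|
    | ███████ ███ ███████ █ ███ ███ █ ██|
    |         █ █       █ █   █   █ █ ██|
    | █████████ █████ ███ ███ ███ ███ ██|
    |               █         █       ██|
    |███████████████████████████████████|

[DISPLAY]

  ┃ █             █   █ █       █   ██ ┃
  ┃ █████████████████ █ ███████ █ █ ██ ┃
  ┃     █   █   █     █   █   █ █ █ ██ ┃
  ┃ ███ ███ █ █ █ ███████ █ ███ █ ████ ┃
  ┃ █ █   █   █   █       █     █   ██ ┃
  ┃ █ ███ █ ███████ ███████ ███████ ██ ┃
  ┗━━━━━━━━━━━━━━━━━━━━━━━━━━━━━━━━━━━━┛
          ┃-----------------------------
          ┃  1      [0]       0       0 
          ┃  2        0       0       0T
          ┃  3        0       0       0 
          ┃  4        0       0       0 
          ┃  5        0       0       0 
          ┃  6        0       0       0 
          ┃  7        0       0       0 
          ┃  8        0       0       0 
          ┗━━━━━━━━━━━━━━━━━━━━━━━━━━━━━


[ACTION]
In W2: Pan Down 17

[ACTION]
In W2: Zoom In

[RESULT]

  ┃          ██  ██              ██    ┃
  ┃████████████  ██  ██████████  ██████┃
  ┃████████████  ██  ██████████  ██████┃
  ┃      ██      ██  ██      ██      ██┃
  ┃      ██      ██  ██      ██      ██┃
  ┃  ██  ██  ██  ██████  ██  ██████  ██┃
  ┗━━━━━━━━━━━━━━━━━━━━━━━━━━━━━━━━━━━━┛
          ┃-----------------------------
          ┃  1      [0]       0       0 
          ┃  2        0       0       0T
          ┃  3        0       0       0 
          ┃  4        0       0       0 
          ┃  5        0       0       0 
          ┃  6        0       0       0 
          ┃  7        0       0       0 
          ┃  8        0       0       0 
          ┗━━━━━━━━━━━━━━━━━━━━━━━━━━━━━


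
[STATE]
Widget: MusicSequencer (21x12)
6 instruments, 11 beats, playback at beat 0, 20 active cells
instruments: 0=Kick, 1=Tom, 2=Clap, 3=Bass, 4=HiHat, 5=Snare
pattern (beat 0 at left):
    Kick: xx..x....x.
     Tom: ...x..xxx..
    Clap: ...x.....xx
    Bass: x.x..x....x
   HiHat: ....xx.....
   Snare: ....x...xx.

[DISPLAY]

      ▼1234567890    
  Kick██··█····█·    
   Tom···█··███··    
  Clap···█·····██    
  Bass█·█··█····█    
 HiHat····██·····    
 Snare····█···██·    
                     
                     
                     
                     
                     


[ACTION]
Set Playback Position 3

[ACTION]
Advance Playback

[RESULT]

      0123▼567890    
  Kick██··█····█·    
   Tom···█··███··    
  Clap···█·····██    
  Bass█·█··█····█    
 HiHat····██·····    
 Snare····█···██·    
                     
                     
                     
                     
                     


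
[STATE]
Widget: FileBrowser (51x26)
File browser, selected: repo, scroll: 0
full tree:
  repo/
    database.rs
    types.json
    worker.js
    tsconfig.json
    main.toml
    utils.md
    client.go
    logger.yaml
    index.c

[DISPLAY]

> [-] repo/                                        
    database.rs                                    
    types.json                                     
    worker.js                                      
    tsconfig.json                                  
    main.toml                                      
    utils.md                                       
    client.go                                      
    logger.yaml                                    
    index.c                                        
                                                   
                                                   
                                                   
                                                   
                                                   
                                                   
                                                   
                                                   
                                                   
                                                   
                                                   
                                                   
                                                   
                                                   
                                                   
                                                   


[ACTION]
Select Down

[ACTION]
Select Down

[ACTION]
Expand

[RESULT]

  [-] repo/                                        
    database.rs                                    
  > types.json                                     
    worker.js                                      
    tsconfig.json                                  
    main.toml                                      
    utils.md                                       
    client.go                                      
    logger.yaml                                    
    index.c                                        
                                                   
                                                   
                                                   
                                                   
                                                   
                                                   
                                                   
                                                   
                                                   
                                                   
                                                   
                                                   
                                                   
                                                   
                                                   
                                                   


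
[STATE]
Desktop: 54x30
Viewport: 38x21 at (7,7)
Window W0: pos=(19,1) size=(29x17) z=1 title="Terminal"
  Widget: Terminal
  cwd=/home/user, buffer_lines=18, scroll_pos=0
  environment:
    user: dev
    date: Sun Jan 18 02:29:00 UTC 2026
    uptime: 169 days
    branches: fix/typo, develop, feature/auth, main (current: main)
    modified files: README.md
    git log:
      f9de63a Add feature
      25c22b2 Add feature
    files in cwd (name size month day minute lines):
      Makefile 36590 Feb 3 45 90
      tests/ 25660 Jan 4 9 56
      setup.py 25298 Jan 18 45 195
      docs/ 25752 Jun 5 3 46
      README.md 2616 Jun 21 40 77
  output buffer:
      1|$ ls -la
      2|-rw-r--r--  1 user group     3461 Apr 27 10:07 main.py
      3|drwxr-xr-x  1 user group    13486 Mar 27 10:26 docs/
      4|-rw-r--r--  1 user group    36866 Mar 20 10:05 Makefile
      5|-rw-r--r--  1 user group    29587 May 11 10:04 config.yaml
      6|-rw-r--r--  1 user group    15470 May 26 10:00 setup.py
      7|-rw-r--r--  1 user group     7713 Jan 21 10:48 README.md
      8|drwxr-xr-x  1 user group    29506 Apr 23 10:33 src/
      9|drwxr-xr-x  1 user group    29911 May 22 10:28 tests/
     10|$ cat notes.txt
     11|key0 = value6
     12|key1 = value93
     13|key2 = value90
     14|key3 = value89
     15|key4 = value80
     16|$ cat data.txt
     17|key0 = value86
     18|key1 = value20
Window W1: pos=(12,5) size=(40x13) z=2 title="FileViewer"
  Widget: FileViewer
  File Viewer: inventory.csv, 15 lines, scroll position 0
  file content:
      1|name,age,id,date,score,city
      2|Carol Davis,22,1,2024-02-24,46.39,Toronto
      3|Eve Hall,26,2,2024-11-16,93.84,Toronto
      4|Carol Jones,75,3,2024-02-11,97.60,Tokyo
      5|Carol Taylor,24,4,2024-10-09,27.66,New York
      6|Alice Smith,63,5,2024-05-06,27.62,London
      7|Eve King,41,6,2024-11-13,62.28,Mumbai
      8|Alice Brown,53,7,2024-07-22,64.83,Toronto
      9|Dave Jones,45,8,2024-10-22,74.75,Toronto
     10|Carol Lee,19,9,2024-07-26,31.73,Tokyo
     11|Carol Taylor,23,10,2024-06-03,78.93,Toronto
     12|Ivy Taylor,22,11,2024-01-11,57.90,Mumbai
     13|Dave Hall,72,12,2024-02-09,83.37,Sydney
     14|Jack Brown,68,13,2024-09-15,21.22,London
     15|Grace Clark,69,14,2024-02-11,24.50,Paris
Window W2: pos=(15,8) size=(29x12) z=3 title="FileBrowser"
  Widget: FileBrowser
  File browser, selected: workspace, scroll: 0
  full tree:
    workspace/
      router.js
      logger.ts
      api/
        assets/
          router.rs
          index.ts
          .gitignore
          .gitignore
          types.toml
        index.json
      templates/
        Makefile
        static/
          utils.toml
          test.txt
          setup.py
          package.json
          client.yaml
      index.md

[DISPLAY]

     ┠────────────────────────────────
     ┃na┏━━━━━━━━━━━━━━━━━━━━━━━━━━━┓ 
     ┃Ca┃ FileBrowser               ┃3
     ┃Ev┠───────────────────────────┨T
     ┃Ca┃> [-] workspace/           ┃6
     ┃Ca┃    router.js              ┃.
     ┃Al┃    logger.ts              ┃6
     ┃Ev┃    [+] api/               ┃M
     ┃Al┃    [+] templates/         ┃8
     ┃Da┃    index.md               ┃5
     ┗━━┃                           ┃━
        ┃                           ┃ 
        ┗━━━━━━━━━━━━━━━━━━━━━━━━━━━┛ 
                                      
                                      
                                      
                                      
                                      
                                      
                                      
                                      


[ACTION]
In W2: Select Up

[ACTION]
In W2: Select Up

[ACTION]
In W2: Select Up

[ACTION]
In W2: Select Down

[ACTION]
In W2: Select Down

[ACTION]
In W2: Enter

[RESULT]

     ┠────────────────────────────────
     ┃na┏━━━━━━━━━━━━━━━━━━━━━━━━━━━┓ 
     ┃Ca┃ FileBrowser               ┃3
     ┃Ev┠───────────────────────────┨T
     ┃Ca┃  [-] workspace/           ┃6
     ┃Ca┃    router.js              ┃.
     ┃Al┃  > logger.ts              ┃6
     ┃Ev┃    [+] api/               ┃M
     ┃Al┃    [+] templates/         ┃8
     ┃Da┃    index.md               ┃5
     ┗━━┃                           ┃━
        ┃                           ┃ 
        ┗━━━━━━━━━━━━━━━━━━━━━━━━━━━┛ 
                                      
                                      
                                      
                                      
                                      
                                      
                                      
                                      


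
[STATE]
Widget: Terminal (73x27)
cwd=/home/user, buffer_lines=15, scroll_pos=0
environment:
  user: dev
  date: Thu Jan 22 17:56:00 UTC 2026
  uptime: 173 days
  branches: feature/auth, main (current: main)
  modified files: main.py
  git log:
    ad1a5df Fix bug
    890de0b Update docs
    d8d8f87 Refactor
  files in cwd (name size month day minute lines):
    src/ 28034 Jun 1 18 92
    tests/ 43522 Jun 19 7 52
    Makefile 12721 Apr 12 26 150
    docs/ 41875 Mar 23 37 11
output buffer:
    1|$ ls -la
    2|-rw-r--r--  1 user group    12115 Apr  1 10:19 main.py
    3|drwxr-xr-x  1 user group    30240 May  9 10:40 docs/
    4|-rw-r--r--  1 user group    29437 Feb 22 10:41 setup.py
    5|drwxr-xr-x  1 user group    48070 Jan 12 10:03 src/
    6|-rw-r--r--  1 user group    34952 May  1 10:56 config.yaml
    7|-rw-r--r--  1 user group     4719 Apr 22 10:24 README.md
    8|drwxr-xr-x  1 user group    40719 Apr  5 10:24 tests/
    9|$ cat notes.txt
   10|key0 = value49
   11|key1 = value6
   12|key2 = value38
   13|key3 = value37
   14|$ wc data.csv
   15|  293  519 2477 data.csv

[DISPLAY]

$ ls -la                                                                 
-rw-r--r--  1 user group    12115 Apr  1 10:19 main.py                   
drwxr-xr-x  1 user group    30240 May  9 10:40 docs/                     
-rw-r--r--  1 user group    29437 Feb 22 10:41 setup.py                  
drwxr-xr-x  1 user group    48070 Jan 12 10:03 src/                      
-rw-r--r--  1 user group    34952 May  1 10:56 config.yaml               
-rw-r--r--  1 user group     4719 Apr 22 10:24 README.md                 
drwxr-xr-x  1 user group    40719 Apr  5 10:24 tests/                    
$ cat notes.txt                                                          
key0 = value49                                                           
key1 = value6                                                            
key2 = value38                                                           
key3 = value37                                                           
$ wc data.csv                                                            
  293  519 2477 data.csv                                                 
$ █                                                                      
                                                                         
                                                                         
                                                                         
                                                                         
                                                                         
                                                                         
                                                                         
                                                                         
                                                                         
                                                                         
                                                                         


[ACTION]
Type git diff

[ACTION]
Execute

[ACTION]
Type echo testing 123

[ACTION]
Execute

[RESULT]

$ ls -la                                                                 
-rw-r--r--  1 user group    12115 Apr  1 10:19 main.py                   
drwxr-xr-x  1 user group    30240 May  9 10:40 docs/                     
-rw-r--r--  1 user group    29437 Feb 22 10:41 setup.py                  
drwxr-xr-x  1 user group    48070 Jan 12 10:03 src/                      
-rw-r--r--  1 user group    34952 May  1 10:56 config.yaml               
-rw-r--r--  1 user group     4719 Apr 22 10:24 README.md                 
drwxr-xr-x  1 user group    40719 Apr  5 10:24 tests/                    
$ cat notes.txt                                                          
key0 = value49                                                           
key1 = value6                                                            
key2 = value38                                                           
key3 = value37                                                           
$ wc data.csv                                                            
  293  519 2477 data.csv                                                 
$ git diff                                                               
diff --git a/main.py b/main.py                                           
--- a/main.py                                                            
+++ b/main.py                                                            
@@ -1,3 +1,4 @@                                                          
+# updated                                                               
 import sys                                                              
$ echo testing 123                                                       
testing 123                                                              
$ █                                                                      
                                                                         
                                                                         


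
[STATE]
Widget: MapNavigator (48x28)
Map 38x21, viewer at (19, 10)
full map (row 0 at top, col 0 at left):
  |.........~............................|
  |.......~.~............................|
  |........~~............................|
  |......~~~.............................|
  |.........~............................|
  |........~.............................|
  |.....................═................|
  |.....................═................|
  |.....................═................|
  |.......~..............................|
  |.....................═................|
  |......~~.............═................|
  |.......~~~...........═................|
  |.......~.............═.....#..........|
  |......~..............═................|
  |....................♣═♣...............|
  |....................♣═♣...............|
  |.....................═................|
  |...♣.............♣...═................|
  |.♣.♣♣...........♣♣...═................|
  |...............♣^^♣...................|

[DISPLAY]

                                                
                                                
                                                
                                                
     .........~............................     
     .......~.~............................     
     ........~~............................     
     ......~~~.............................     
     .........~............................     
     ........~.............................     
     .....................═................     
     .....................═................     
     .....................═................     
     .......~..............................     
     ...................@.═................     
     ......~~.............═................     
     .......~~~...........═................     
     .......~.............═.....#..........     
     ......~..............═................     
     ....................♣═♣...............     
     ....................♣═♣...............     
     .....................═................     
     ...♣.............♣...═................     
     .♣.♣♣...........♣♣...═................     
     ...............♣^^♣...................     
                                                
                                                
                                                


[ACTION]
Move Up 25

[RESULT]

                                                
                                                
                                                
                                                
                                                
                                                
                                                
                                                
                                                
                                                
                                                
                                                
                                                
                                                
     .........~.........@..................     
     .......~.~............................     
     ........~~............................     
     ......~~~.............................     
     .........~............................     
     ........~.............................     
     .....................═................     
     .....................═................     
     .....................═................     
     .......~..............................     
     .....................═................     
     ......~~.............═................     
     .......~~~...........═................     
     .......~.............═.....#..........     


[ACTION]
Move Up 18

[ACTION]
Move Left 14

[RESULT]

                                                
                                                
                                                
                                                
                                                
                                                
                                                
                                                
                                                
                                                
                                                
                                                
                                                
                                                
                   .....@...~...................
                   .......~.~...................
                   ........~~...................
                   ......~~~....................
                   .........~...................
                   ........~....................
                   .....................═.......
                   .....................═.......
                   .....................═.......
                   .......~.....................
                   .....................═.......
                   ......~~.............═.......
                   .......~~~...........═.......
                   .......~.............═.....#.
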